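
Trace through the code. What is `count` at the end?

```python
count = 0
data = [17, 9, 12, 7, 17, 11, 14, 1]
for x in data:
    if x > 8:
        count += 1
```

Let's trace through this code step by step.

Initialize: count = 0
Initialize: data = [17, 9, 12, 7, 17, 11, 14, 1]
Entering loop: for x in data:

After execution: count = 6
6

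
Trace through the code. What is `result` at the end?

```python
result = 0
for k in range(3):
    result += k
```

Let's trace through this code step by step.

Initialize: result = 0
Entering loop: for k in range(3):

After execution: result = 3
3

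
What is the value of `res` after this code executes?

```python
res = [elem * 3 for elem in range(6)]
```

Let's trace through this code step by step.

Initialize: res = [elem * 3 for elem in range(6)]

After execution: res = [0, 3, 6, 9, 12, 15]
[0, 3, 6, 9, 12, 15]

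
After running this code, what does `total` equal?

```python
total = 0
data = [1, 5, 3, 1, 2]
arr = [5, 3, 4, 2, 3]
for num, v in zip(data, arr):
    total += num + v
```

Let's trace through this code step by step.

Initialize: total = 0
Initialize: data = [1, 5, 3, 1, 2]
Initialize: arr = [5, 3, 4, 2, 3]
Entering loop: for num, v in zip(data, arr):

After execution: total = 29
29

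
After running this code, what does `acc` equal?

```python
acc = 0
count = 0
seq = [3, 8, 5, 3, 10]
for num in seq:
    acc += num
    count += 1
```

Let's trace through this code step by step.

Initialize: acc = 0
Initialize: count = 0
Initialize: seq = [3, 8, 5, 3, 10]
Entering loop: for num in seq:

After execution: acc = 29
29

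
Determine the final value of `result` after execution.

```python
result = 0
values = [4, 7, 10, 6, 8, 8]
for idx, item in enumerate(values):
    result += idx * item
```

Let's trace through this code step by step.

Initialize: result = 0
Initialize: values = [4, 7, 10, 6, 8, 8]
Entering loop: for idx, item in enumerate(values):

After execution: result = 117
117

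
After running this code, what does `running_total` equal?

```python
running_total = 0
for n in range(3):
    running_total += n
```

Let's trace through this code step by step.

Initialize: running_total = 0
Entering loop: for n in range(3):

After execution: running_total = 3
3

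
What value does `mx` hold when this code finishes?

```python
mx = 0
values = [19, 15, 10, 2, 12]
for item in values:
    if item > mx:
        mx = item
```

Let's trace through this code step by step.

Initialize: mx = 0
Initialize: values = [19, 15, 10, 2, 12]
Entering loop: for item in values:

After execution: mx = 19
19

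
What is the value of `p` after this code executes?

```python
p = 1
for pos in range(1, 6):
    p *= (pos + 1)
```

Let's trace through this code step by step.

Initialize: p = 1
Entering loop: for pos in range(1, 6):

After execution: p = 720
720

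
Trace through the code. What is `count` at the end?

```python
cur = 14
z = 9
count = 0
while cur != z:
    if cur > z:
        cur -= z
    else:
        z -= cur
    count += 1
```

Let's trace through this code step by step.

Initialize: cur = 14
Initialize: z = 9
Initialize: count = 0
Entering loop: while cur != z:

After execution: count = 6
6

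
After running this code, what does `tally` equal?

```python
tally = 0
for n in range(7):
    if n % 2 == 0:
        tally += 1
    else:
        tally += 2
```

Let's trace through this code step by step.

Initialize: tally = 0
Entering loop: for n in range(7):

After execution: tally = 10
10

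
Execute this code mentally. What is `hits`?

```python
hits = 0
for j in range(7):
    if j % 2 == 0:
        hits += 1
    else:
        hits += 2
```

Let's trace through this code step by step.

Initialize: hits = 0
Entering loop: for j in range(7):

After execution: hits = 10
10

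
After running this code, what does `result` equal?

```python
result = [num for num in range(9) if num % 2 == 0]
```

Let's trace through this code step by step.

Initialize: result = [num for num in range(9) if num % 2 == 0]

After execution: result = [0, 2, 4, 6, 8]
[0, 2, 4, 6, 8]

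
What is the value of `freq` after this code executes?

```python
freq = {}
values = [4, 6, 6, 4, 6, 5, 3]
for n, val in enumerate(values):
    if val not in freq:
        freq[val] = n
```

Let's trace through this code step by step.

Initialize: freq = {}
Initialize: values = [4, 6, 6, 4, 6, 5, 3]
Entering loop: for n, val in enumerate(values):

After execution: freq = {4: 0, 6: 1, 5: 5, 3: 6}
{4: 0, 6: 1, 5: 5, 3: 6}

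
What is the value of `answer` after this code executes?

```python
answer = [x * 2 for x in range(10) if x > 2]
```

Let's trace through this code step by step.

Initialize: answer = [x * 2 for x in range(10) if x > 2]

After execution: answer = [6, 8, 10, 12, 14, 16, 18]
[6, 8, 10, 12, 14, 16, 18]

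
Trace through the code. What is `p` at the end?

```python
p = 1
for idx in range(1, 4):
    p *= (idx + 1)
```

Let's trace through this code step by step.

Initialize: p = 1
Entering loop: for idx in range(1, 4):

After execution: p = 24
24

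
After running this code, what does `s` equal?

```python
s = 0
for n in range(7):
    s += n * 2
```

Let's trace through this code step by step.

Initialize: s = 0
Entering loop: for n in range(7):

After execution: s = 42
42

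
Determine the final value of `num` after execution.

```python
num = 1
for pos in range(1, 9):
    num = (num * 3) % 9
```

Let's trace through this code step by step.

Initialize: num = 1
Entering loop: for pos in range(1, 9):

After execution: num = 0
0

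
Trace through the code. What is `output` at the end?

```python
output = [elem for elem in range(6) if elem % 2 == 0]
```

Let's trace through this code step by step.

Initialize: output = [elem for elem in range(6) if elem % 2 == 0]

After execution: output = [0, 2, 4]
[0, 2, 4]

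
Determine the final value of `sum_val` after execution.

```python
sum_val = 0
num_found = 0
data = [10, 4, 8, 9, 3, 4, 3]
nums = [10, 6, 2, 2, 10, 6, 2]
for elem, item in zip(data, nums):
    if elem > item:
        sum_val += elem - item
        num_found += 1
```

Let's trace through this code step by step.

Initialize: sum_val = 0
Initialize: num_found = 0
Initialize: data = [10, 4, 8, 9, 3, 4, 3]
Initialize: nums = [10, 6, 2, 2, 10, 6, 2]
Entering loop: for elem, item in zip(data, nums):

After execution: sum_val = 14
14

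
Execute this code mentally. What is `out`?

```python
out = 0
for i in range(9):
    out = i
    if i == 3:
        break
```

Let's trace through this code step by step.

Initialize: out = 0
Entering loop: for i in range(9):

After execution: out = 3
3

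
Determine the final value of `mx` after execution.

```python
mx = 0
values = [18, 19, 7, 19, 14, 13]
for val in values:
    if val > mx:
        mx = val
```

Let's trace through this code step by step.

Initialize: mx = 0
Initialize: values = [18, 19, 7, 19, 14, 13]
Entering loop: for val in values:

After execution: mx = 19
19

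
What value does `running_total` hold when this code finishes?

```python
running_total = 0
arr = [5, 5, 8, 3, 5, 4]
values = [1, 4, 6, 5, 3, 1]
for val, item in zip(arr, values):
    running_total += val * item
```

Let's trace through this code step by step.

Initialize: running_total = 0
Initialize: arr = [5, 5, 8, 3, 5, 4]
Initialize: values = [1, 4, 6, 5, 3, 1]
Entering loop: for val, item in zip(arr, values):

After execution: running_total = 107
107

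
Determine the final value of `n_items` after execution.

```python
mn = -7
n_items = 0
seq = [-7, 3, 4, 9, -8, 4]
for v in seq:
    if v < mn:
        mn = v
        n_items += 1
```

Let's trace through this code step by step.

Initialize: mn = -7
Initialize: n_items = 0
Initialize: seq = [-7, 3, 4, 9, -8, 4]
Entering loop: for v in seq:

After execution: n_items = 1
1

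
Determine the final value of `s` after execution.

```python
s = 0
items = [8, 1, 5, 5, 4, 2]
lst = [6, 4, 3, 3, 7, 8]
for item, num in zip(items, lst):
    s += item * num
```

Let's trace through this code step by step.

Initialize: s = 0
Initialize: items = [8, 1, 5, 5, 4, 2]
Initialize: lst = [6, 4, 3, 3, 7, 8]
Entering loop: for item, num in zip(items, lst):

After execution: s = 126
126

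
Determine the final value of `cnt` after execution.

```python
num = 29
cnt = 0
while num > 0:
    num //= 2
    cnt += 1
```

Let's trace through this code step by step.

Initialize: num = 29
Initialize: cnt = 0
Entering loop: while num > 0:

After execution: cnt = 5
5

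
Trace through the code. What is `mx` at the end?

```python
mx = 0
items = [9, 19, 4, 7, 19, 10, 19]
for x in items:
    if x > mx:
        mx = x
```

Let's trace through this code step by step.

Initialize: mx = 0
Initialize: items = [9, 19, 4, 7, 19, 10, 19]
Entering loop: for x in items:

After execution: mx = 19
19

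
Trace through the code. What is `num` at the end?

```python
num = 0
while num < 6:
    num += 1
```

Let's trace through this code step by step.

Initialize: num = 0
Entering loop: while num < 6:

After execution: num = 6
6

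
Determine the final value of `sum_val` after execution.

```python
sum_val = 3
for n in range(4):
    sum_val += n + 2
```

Let's trace through this code step by step.

Initialize: sum_val = 3
Entering loop: for n in range(4):

After execution: sum_val = 17
17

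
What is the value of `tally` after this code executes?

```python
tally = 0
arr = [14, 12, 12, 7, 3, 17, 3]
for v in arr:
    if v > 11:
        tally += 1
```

Let's trace through this code step by step.

Initialize: tally = 0
Initialize: arr = [14, 12, 12, 7, 3, 17, 3]
Entering loop: for v in arr:

After execution: tally = 4
4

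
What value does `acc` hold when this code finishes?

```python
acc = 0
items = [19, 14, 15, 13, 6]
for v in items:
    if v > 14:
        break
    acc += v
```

Let's trace through this code step by step.

Initialize: acc = 0
Initialize: items = [19, 14, 15, 13, 6]
Entering loop: for v in items:

After execution: acc = 0
0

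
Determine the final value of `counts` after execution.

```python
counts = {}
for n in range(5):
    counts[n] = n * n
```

Let's trace through this code step by step.

Initialize: counts = {}
Entering loop: for n in range(5):

After execution: counts = {0: 0, 1: 1, 2: 4, 3: 9, 4: 16}
{0: 0, 1: 1, 2: 4, 3: 9, 4: 16}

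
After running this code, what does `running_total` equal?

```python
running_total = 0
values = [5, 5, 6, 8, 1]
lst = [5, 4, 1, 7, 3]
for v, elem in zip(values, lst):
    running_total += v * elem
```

Let's trace through this code step by step.

Initialize: running_total = 0
Initialize: values = [5, 5, 6, 8, 1]
Initialize: lst = [5, 4, 1, 7, 3]
Entering loop: for v, elem in zip(values, lst):

After execution: running_total = 110
110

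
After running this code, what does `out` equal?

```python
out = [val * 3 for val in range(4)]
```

Let's trace through this code step by step.

Initialize: out = [val * 3 for val in range(4)]

After execution: out = [0, 3, 6, 9]
[0, 3, 6, 9]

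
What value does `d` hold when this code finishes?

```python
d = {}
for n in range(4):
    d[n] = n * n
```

Let's trace through this code step by step.

Initialize: d = {}
Entering loop: for n in range(4):

After execution: d = {0: 0, 1: 1, 2: 4, 3: 9}
{0: 0, 1: 1, 2: 4, 3: 9}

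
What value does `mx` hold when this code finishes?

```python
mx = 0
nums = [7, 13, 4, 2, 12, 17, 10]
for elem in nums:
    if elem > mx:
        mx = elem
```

Let's trace through this code step by step.

Initialize: mx = 0
Initialize: nums = [7, 13, 4, 2, 12, 17, 10]
Entering loop: for elem in nums:

After execution: mx = 17
17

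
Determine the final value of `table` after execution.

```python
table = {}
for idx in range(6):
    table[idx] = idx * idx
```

Let's trace through this code step by step.

Initialize: table = {}
Entering loop: for idx in range(6):

After execution: table = {0: 0, 1: 1, 2: 4, 3: 9, 4: 16, 5: 25}
{0: 0, 1: 1, 2: 4, 3: 9, 4: 16, 5: 25}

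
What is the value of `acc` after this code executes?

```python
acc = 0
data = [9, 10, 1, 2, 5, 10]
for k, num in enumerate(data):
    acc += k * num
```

Let's trace through this code step by step.

Initialize: acc = 0
Initialize: data = [9, 10, 1, 2, 5, 10]
Entering loop: for k, num in enumerate(data):

After execution: acc = 88
88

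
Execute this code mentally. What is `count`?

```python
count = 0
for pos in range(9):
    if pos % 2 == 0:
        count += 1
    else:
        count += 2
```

Let's trace through this code step by step.

Initialize: count = 0
Entering loop: for pos in range(9):

After execution: count = 13
13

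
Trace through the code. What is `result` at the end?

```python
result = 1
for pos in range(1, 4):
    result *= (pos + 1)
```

Let's trace through this code step by step.

Initialize: result = 1
Entering loop: for pos in range(1, 4):

After execution: result = 24
24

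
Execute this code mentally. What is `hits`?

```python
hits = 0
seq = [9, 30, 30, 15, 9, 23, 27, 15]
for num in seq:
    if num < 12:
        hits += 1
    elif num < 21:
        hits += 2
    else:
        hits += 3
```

Let's trace through this code step by step.

Initialize: hits = 0
Initialize: seq = [9, 30, 30, 15, 9, 23, 27, 15]
Entering loop: for num in seq:

After execution: hits = 18
18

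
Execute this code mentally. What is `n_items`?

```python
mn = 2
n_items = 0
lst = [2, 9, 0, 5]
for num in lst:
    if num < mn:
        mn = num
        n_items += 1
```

Let's trace through this code step by step.

Initialize: mn = 2
Initialize: n_items = 0
Initialize: lst = [2, 9, 0, 5]
Entering loop: for num in lst:

After execution: n_items = 1
1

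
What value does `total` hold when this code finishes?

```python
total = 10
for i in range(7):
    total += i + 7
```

Let's trace through this code step by step.

Initialize: total = 10
Entering loop: for i in range(7):

After execution: total = 80
80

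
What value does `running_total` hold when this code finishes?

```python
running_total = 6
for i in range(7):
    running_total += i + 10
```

Let's trace through this code step by step.

Initialize: running_total = 6
Entering loop: for i in range(7):

After execution: running_total = 97
97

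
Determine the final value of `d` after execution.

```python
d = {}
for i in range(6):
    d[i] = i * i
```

Let's trace through this code step by step.

Initialize: d = {}
Entering loop: for i in range(6):

After execution: d = {0: 0, 1: 1, 2: 4, 3: 9, 4: 16, 5: 25}
{0: 0, 1: 1, 2: 4, 3: 9, 4: 16, 5: 25}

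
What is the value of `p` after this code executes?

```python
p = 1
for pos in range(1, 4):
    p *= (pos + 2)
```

Let's trace through this code step by step.

Initialize: p = 1
Entering loop: for pos in range(1, 4):

After execution: p = 60
60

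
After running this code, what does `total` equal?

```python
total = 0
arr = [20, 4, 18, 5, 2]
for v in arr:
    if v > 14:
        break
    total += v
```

Let's trace through this code step by step.

Initialize: total = 0
Initialize: arr = [20, 4, 18, 5, 2]
Entering loop: for v in arr:

After execution: total = 0
0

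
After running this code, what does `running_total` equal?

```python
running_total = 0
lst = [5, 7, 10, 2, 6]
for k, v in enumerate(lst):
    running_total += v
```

Let's trace through this code step by step.

Initialize: running_total = 0
Initialize: lst = [5, 7, 10, 2, 6]
Entering loop: for k, v in enumerate(lst):

After execution: running_total = 30
30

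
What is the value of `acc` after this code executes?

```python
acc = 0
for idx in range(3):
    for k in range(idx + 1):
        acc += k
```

Let's trace through this code step by step.

Initialize: acc = 0
Entering loop: for idx in range(3):

After execution: acc = 4
4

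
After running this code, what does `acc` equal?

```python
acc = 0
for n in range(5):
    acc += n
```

Let's trace through this code step by step.

Initialize: acc = 0
Entering loop: for n in range(5):

After execution: acc = 10
10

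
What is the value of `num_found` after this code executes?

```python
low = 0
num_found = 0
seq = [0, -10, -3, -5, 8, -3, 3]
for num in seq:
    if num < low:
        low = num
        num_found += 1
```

Let's trace through this code step by step.

Initialize: low = 0
Initialize: num_found = 0
Initialize: seq = [0, -10, -3, -5, 8, -3, 3]
Entering loop: for num in seq:

After execution: num_found = 1
1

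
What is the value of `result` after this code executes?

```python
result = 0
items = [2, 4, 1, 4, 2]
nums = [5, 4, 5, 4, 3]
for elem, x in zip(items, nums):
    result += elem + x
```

Let's trace through this code step by step.

Initialize: result = 0
Initialize: items = [2, 4, 1, 4, 2]
Initialize: nums = [5, 4, 5, 4, 3]
Entering loop: for elem, x in zip(items, nums):

After execution: result = 34
34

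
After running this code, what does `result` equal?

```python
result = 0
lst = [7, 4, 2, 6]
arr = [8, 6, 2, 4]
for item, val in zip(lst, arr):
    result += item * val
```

Let's trace through this code step by step.

Initialize: result = 0
Initialize: lst = [7, 4, 2, 6]
Initialize: arr = [8, 6, 2, 4]
Entering loop: for item, val in zip(lst, arr):

After execution: result = 108
108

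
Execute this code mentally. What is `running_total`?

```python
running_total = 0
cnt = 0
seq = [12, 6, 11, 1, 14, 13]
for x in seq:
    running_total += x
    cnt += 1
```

Let's trace through this code step by step.

Initialize: running_total = 0
Initialize: cnt = 0
Initialize: seq = [12, 6, 11, 1, 14, 13]
Entering loop: for x in seq:

After execution: running_total = 57
57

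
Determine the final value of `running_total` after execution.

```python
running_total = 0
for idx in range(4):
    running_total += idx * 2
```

Let's trace through this code step by step.

Initialize: running_total = 0
Entering loop: for idx in range(4):

After execution: running_total = 12
12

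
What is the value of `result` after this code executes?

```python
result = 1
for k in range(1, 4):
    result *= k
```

Let's trace through this code step by step.

Initialize: result = 1
Entering loop: for k in range(1, 4):

After execution: result = 6
6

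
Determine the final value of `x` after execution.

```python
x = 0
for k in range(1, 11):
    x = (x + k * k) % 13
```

Let's trace through this code step by step.

Initialize: x = 0
Entering loop: for k in range(1, 11):

After execution: x = 8
8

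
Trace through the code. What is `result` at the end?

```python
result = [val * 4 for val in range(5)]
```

Let's trace through this code step by step.

Initialize: result = [val * 4 for val in range(5)]

After execution: result = [0, 4, 8, 12, 16]
[0, 4, 8, 12, 16]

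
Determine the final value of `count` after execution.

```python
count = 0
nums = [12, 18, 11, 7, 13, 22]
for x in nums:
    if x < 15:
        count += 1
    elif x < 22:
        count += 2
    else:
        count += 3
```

Let's trace through this code step by step.

Initialize: count = 0
Initialize: nums = [12, 18, 11, 7, 13, 22]
Entering loop: for x in nums:

After execution: count = 9
9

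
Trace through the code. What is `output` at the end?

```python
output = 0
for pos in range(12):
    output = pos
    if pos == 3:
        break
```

Let's trace through this code step by step.

Initialize: output = 0
Entering loop: for pos in range(12):

After execution: output = 3
3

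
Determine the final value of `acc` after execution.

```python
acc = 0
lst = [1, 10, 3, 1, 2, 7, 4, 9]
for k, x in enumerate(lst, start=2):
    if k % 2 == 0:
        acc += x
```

Let's trace through this code step by step.

Initialize: acc = 0
Initialize: lst = [1, 10, 3, 1, 2, 7, 4, 9]
Entering loop: for k, x in enumerate(lst, start=2):

After execution: acc = 10
10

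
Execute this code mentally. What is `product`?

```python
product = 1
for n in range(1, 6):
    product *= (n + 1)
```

Let's trace through this code step by step.

Initialize: product = 1
Entering loop: for n in range(1, 6):

After execution: product = 720
720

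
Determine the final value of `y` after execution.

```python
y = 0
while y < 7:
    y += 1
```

Let's trace through this code step by step.

Initialize: y = 0
Entering loop: while y < 7:

After execution: y = 7
7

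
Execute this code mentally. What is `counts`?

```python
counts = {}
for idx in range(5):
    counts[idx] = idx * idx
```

Let's trace through this code step by step.

Initialize: counts = {}
Entering loop: for idx in range(5):

After execution: counts = {0: 0, 1: 1, 2: 4, 3: 9, 4: 16}
{0: 0, 1: 1, 2: 4, 3: 9, 4: 16}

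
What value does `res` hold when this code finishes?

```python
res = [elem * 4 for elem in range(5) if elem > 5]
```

Let's trace through this code step by step.

Initialize: res = [elem * 4 for elem in range(5) if elem > 5]

After execution: res = []
[]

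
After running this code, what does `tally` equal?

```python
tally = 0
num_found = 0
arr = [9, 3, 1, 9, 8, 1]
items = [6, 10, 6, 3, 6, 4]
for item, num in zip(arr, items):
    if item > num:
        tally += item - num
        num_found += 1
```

Let's trace through this code step by step.

Initialize: tally = 0
Initialize: num_found = 0
Initialize: arr = [9, 3, 1, 9, 8, 1]
Initialize: items = [6, 10, 6, 3, 6, 4]
Entering loop: for item, num in zip(arr, items):

After execution: tally = 11
11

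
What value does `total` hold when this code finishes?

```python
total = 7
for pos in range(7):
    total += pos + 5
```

Let's trace through this code step by step.

Initialize: total = 7
Entering loop: for pos in range(7):

After execution: total = 63
63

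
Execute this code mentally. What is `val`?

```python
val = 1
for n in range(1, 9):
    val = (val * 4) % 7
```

Let's trace through this code step by step.

Initialize: val = 1
Entering loop: for n in range(1, 9):

After execution: val = 2
2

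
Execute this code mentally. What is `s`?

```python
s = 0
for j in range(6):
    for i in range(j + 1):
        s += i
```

Let's trace through this code step by step.

Initialize: s = 0
Entering loop: for j in range(6):

After execution: s = 35
35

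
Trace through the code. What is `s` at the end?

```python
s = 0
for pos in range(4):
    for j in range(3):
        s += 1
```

Let's trace through this code step by step.

Initialize: s = 0
Entering loop: for pos in range(4):

After execution: s = 12
12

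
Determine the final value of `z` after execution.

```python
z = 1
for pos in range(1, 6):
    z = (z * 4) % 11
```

Let's trace through this code step by step.

Initialize: z = 1
Entering loop: for pos in range(1, 6):

After execution: z = 1
1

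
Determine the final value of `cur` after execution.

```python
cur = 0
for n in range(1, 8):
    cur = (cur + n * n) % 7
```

Let's trace through this code step by step.

Initialize: cur = 0
Entering loop: for n in range(1, 8):

After execution: cur = 0
0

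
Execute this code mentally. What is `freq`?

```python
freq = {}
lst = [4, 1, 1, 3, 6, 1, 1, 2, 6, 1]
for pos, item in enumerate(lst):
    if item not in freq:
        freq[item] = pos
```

Let's trace through this code step by step.

Initialize: freq = {}
Initialize: lst = [4, 1, 1, 3, 6, 1, 1, 2, 6, 1]
Entering loop: for pos, item in enumerate(lst):

After execution: freq = {4: 0, 1: 1, 3: 3, 6: 4, 2: 7}
{4: 0, 1: 1, 3: 3, 6: 4, 2: 7}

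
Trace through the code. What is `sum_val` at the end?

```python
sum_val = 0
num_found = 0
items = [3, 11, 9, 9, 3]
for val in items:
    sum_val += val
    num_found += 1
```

Let's trace through this code step by step.

Initialize: sum_val = 0
Initialize: num_found = 0
Initialize: items = [3, 11, 9, 9, 3]
Entering loop: for val in items:

After execution: sum_val = 35
35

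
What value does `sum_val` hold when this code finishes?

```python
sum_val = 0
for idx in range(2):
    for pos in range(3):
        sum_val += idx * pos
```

Let's trace through this code step by step.

Initialize: sum_val = 0
Entering loop: for idx in range(2):

After execution: sum_val = 3
3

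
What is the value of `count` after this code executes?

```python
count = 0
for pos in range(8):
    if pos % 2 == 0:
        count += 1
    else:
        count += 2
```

Let's trace through this code step by step.

Initialize: count = 0
Entering loop: for pos in range(8):

After execution: count = 12
12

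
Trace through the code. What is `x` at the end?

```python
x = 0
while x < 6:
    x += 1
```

Let's trace through this code step by step.

Initialize: x = 0
Entering loop: while x < 6:

After execution: x = 6
6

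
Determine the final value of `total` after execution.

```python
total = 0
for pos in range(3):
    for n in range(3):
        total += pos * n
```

Let's trace through this code step by step.

Initialize: total = 0
Entering loop: for pos in range(3):

After execution: total = 9
9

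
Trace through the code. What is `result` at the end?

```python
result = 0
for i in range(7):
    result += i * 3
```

Let's trace through this code step by step.

Initialize: result = 0
Entering loop: for i in range(7):

After execution: result = 63
63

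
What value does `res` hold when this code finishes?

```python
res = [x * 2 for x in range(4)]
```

Let's trace through this code step by step.

Initialize: res = [x * 2 for x in range(4)]

After execution: res = [0, 2, 4, 6]
[0, 2, 4, 6]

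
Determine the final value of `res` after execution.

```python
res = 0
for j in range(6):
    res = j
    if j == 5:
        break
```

Let's trace through this code step by step.

Initialize: res = 0
Entering loop: for j in range(6):

After execution: res = 5
5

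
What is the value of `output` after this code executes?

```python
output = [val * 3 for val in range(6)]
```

Let's trace through this code step by step.

Initialize: output = [val * 3 for val in range(6)]

After execution: output = [0, 3, 6, 9, 12, 15]
[0, 3, 6, 9, 12, 15]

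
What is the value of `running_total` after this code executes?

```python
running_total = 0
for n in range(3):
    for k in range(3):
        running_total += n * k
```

Let's trace through this code step by step.

Initialize: running_total = 0
Entering loop: for n in range(3):

After execution: running_total = 9
9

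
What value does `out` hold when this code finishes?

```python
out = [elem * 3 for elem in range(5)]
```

Let's trace through this code step by step.

Initialize: out = [elem * 3 for elem in range(5)]

After execution: out = [0, 3, 6, 9, 12]
[0, 3, 6, 9, 12]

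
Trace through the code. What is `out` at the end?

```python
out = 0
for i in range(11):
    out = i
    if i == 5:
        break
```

Let's trace through this code step by step.

Initialize: out = 0
Entering loop: for i in range(11):

After execution: out = 5
5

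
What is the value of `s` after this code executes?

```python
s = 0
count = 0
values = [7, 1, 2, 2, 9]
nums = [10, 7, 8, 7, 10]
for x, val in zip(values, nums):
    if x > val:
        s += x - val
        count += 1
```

Let's trace through this code step by step.

Initialize: s = 0
Initialize: count = 0
Initialize: values = [7, 1, 2, 2, 9]
Initialize: nums = [10, 7, 8, 7, 10]
Entering loop: for x, val in zip(values, nums):

After execution: s = 0
0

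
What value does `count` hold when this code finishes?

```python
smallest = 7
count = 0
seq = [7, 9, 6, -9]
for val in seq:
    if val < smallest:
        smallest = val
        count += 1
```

Let's trace through this code step by step.

Initialize: smallest = 7
Initialize: count = 0
Initialize: seq = [7, 9, 6, -9]
Entering loop: for val in seq:

After execution: count = 2
2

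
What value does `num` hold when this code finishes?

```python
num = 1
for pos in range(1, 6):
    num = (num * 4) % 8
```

Let's trace through this code step by step.

Initialize: num = 1
Entering loop: for pos in range(1, 6):

After execution: num = 0
0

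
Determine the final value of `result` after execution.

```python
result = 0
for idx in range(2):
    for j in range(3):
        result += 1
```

Let's trace through this code step by step.

Initialize: result = 0
Entering loop: for idx in range(2):

After execution: result = 6
6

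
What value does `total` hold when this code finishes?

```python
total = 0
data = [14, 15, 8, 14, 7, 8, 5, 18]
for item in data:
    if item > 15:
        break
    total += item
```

Let's trace through this code step by step.

Initialize: total = 0
Initialize: data = [14, 15, 8, 14, 7, 8, 5, 18]
Entering loop: for item in data:

After execution: total = 71
71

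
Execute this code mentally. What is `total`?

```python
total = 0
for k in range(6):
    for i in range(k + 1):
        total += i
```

Let's trace through this code step by step.

Initialize: total = 0
Entering loop: for k in range(6):

After execution: total = 35
35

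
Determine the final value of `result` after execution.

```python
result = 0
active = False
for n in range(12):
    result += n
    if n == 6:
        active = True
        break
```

Let's trace through this code step by step.

Initialize: result = 0
Initialize: active = False
Entering loop: for n in range(12):

After execution: result = 21
21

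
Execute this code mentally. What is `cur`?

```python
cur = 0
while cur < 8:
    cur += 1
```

Let's trace through this code step by step.

Initialize: cur = 0
Entering loop: while cur < 8:

After execution: cur = 8
8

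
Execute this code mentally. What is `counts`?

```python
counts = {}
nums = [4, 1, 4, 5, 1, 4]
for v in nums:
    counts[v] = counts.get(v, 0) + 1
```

Let's trace through this code step by step.

Initialize: counts = {}
Initialize: nums = [4, 1, 4, 5, 1, 4]
Entering loop: for v in nums:

After execution: counts = {4: 3, 1: 2, 5: 1}
{4: 3, 1: 2, 5: 1}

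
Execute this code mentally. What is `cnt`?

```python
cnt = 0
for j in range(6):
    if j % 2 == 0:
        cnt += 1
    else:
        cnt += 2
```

Let's trace through this code step by step.

Initialize: cnt = 0
Entering loop: for j in range(6):

After execution: cnt = 9
9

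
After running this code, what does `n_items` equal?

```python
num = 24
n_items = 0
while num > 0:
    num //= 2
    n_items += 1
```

Let's trace through this code step by step.

Initialize: num = 24
Initialize: n_items = 0
Entering loop: while num > 0:

After execution: n_items = 5
5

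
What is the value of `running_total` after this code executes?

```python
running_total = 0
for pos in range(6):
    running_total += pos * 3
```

Let's trace through this code step by step.

Initialize: running_total = 0
Entering loop: for pos in range(6):

After execution: running_total = 45
45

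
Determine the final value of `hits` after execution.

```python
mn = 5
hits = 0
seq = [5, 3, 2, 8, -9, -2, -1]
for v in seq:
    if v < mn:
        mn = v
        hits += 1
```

Let's trace through this code step by step.

Initialize: mn = 5
Initialize: hits = 0
Initialize: seq = [5, 3, 2, 8, -9, -2, -1]
Entering loop: for v in seq:

After execution: hits = 3
3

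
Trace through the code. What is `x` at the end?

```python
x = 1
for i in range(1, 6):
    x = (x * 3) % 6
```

Let's trace through this code step by step.

Initialize: x = 1
Entering loop: for i in range(1, 6):

After execution: x = 3
3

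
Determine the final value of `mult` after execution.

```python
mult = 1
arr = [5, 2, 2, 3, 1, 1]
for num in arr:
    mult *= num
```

Let's trace through this code step by step.

Initialize: mult = 1
Initialize: arr = [5, 2, 2, 3, 1, 1]
Entering loop: for num in arr:

After execution: mult = 60
60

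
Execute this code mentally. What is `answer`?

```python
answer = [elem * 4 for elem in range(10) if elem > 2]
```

Let's trace through this code step by step.

Initialize: answer = [elem * 4 for elem in range(10) if elem > 2]

After execution: answer = [12, 16, 20, 24, 28, 32, 36]
[12, 16, 20, 24, 28, 32, 36]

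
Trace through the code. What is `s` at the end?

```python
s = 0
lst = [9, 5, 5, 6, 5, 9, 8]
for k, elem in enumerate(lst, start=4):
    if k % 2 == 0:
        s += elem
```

Let's trace through this code step by step.

Initialize: s = 0
Initialize: lst = [9, 5, 5, 6, 5, 9, 8]
Entering loop: for k, elem in enumerate(lst, start=4):

After execution: s = 27
27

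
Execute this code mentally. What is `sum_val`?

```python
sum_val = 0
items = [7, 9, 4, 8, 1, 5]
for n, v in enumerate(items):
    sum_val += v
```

Let's trace through this code step by step.

Initialize: sum_val = 0
Initialize: items = [7, 9, 4, 8, 1, 5]
Entering loop: for n, v in enumerate(items):

After execution: sum_val = 34
34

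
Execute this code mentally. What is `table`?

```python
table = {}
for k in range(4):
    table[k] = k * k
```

Let's trace through this code step by step.

Initialize: table = {}
Entering loop: for k in range(4):

After execution: table = {0: 0, 1: 1, 2: 4, 3: 9}
{0: 0, 1: 1, 2: 4, 3: 9}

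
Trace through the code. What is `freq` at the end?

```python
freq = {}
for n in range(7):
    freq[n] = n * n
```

Let's trace through this code step by step.

Initialize: freq = {}
Entering loop: for n in range(7):

After execution: freq = {0: 0, 1: 1, 2: 4, 3: 9, 4: 16, 5: 25, 6: 36}
{0: 0, 1: 1, 2: 4, 3: 9, 4: 16, 5: 25, 6: 36}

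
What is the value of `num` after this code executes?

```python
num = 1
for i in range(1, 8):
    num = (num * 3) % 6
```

Let's trace through this code step by step.

Initialize: num = 1
Entering loop: for i in range(1, 8):

After execution: num = 3
3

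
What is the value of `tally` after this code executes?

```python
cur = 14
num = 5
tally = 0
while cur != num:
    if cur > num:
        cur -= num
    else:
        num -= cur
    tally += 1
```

Let's trace through this code step by step.

Initialize: cur = 14
Initialize: num = 5
Initialize: tally = 0
Entering loop: while cur != num:

After execution: tally = 6
6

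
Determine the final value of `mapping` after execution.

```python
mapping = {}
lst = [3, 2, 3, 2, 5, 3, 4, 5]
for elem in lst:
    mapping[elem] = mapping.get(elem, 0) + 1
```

Let's trace through this code step by step.

Initialize: mapping = {}
Initialize: lst = [3, 2, 3, 2, 5, 3, 4, 5]
Entering loop: for elem in lst:

After execution: mapping = {3: 3, 2: 2, 5: 2, 4: 1}
{3: 3, 2: 2, 5: 2, 4: 1}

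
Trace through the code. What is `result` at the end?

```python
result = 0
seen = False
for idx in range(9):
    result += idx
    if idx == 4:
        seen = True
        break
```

Let's trace through this code step by step.

Initialize: result = 0
Initialize: seen = False
Entering loop: for idx in range(9):

After execution: result = 10
10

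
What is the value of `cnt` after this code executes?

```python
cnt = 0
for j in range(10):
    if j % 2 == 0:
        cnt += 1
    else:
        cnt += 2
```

Let's trace through this code step by step.

Initialize: cnt = 0
Entering loop: for j in range(10):

After execution: cnt = 15
15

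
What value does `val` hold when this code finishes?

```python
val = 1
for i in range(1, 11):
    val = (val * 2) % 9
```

Let's trace through this code step by step.

Initialize: val = 1
Entering loop: for i in range(1, 11):

After execution: val = 7
7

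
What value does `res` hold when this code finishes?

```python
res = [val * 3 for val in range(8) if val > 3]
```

Let's trace through this code step by step.

Initialize: res = [val * 3 for val in range(8) if val > 3]

After execution: res = [12, 15, 18, 21]
[12, 15, 18, 21]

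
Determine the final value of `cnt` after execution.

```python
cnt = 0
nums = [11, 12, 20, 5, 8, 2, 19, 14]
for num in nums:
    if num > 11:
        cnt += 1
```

Let's trace through this code step by step.

Initialize: cnt = 0
Initialize: nums = [11, 12, 20, 5, 8, 2, 19, 14]
Entering loop: for num in nums:

After execution: cnt = 4
4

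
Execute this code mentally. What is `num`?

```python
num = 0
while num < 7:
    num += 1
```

Let's trace through this code step by step.

Initialize: num = 0
Entering loop: while num < 7:

After execution: num = 7
7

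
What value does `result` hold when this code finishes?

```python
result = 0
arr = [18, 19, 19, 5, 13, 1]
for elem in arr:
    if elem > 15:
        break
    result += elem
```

Let's trace through this code step by step.

Initialize: result = 0
Initialize: arr = [18, 19, 19, 5, 13, 1]
Entering loop: for elem in arr:

After execution: result = 0
0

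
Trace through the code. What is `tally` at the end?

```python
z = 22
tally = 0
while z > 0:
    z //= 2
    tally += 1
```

Let's trace through this code step by step.

Initialize: z = 22
Initialize: tally = 0
Entering loop: while z > 0:

After execution: tally = 5
5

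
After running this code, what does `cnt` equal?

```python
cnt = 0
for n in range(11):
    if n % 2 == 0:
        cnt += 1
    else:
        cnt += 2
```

Let's trace through this code step by step.

Initialize: cnt = 0
Entering loop: for n in range(11):

After execution: cnt = 16
16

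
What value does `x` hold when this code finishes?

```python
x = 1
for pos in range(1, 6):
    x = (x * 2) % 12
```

Let's trace through this code step by step.

Initialize: x = 1
Entering loop: for pos in range(1, 6):

After execution: x = 8
8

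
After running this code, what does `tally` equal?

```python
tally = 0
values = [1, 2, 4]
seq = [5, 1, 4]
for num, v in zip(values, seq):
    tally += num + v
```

Let's trace through this code step by step.

Initialize: tally = 0
Initialize: values = [1, 2, 4]
Initialize: seq = [5, 1, 4]
Entering loop: for num, v in zip(values, seq):

After execution: tally = 17
17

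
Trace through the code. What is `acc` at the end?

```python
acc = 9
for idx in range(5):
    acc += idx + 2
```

Let's trace through this code step by step.

Initialize: acc = 9
Entering loop: for idx in range(5):

After execution: acc = 29
29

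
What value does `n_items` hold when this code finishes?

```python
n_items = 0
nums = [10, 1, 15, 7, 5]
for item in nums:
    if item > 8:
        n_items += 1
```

Let's trace through this code step by step.

Initialize: n_items = 0
Initialize: nums = [10, 1, 15, 7, 5]
Entering loop: for item in nums:

After execution: n_items = 2
2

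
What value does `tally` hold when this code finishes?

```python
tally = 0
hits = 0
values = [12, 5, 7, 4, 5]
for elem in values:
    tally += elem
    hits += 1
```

Let's trace through this code step by step.

Initialize: tally = 0
Initialize: hits = 0
Initialize: values = [12, 5, 7, 4, 5]
Entering loop: for elem in values:

After execution: tally = 33
33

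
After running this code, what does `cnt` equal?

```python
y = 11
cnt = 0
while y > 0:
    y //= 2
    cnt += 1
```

Let's trace through this code step by step.

Initialize: y = 11
Initialize: cnt = 0
Entering loop: while y > 0:

After execution: cnt = 4
4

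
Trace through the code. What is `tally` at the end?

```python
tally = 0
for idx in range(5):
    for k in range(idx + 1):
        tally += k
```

Let's trace through this code step by step.

Initialize: tally = 0
Entering loop: for idx in range(5):

After execution: tally = 20
20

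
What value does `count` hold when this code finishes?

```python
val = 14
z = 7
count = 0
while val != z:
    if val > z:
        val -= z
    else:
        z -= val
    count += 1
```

Let's trace through this code step by step.

Initialize: val = 14
Initialize: z = 7
Initialize: count = 0
Entering loop: while val != z:

After execution: count = 1
1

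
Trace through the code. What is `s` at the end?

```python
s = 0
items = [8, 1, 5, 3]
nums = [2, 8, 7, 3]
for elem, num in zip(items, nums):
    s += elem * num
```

Let's trace through this code step by step.

Initialize: s = 0
Initialize: items = [8, 1, 5, 3]
Initialize: nums = [2, 8, 7, 3]
Entering loop: for elem, num in zip(items, nums):

After execution: s = 68
68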